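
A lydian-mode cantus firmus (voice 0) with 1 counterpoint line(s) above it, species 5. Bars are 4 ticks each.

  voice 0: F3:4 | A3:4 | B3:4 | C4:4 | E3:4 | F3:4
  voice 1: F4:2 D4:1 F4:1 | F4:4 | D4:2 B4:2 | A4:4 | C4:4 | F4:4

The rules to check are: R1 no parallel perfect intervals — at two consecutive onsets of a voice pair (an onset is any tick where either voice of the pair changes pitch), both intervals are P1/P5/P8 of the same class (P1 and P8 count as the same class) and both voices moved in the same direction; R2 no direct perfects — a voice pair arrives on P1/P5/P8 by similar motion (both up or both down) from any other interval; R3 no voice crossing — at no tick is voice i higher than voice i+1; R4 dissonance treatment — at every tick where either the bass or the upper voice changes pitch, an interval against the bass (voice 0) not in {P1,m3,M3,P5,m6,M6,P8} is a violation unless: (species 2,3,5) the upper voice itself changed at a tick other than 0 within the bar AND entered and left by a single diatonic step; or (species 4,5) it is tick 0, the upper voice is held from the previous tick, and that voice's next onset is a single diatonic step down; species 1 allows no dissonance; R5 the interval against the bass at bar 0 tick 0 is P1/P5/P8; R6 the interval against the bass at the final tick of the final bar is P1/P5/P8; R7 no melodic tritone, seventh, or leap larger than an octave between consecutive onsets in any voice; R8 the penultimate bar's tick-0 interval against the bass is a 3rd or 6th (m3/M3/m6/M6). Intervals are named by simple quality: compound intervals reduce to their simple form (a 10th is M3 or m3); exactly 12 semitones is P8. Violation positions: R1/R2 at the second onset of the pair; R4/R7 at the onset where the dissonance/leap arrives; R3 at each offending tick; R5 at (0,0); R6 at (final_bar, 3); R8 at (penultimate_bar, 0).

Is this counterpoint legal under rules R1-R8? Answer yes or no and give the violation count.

bar 0: v0=F3 v1=F4 (P8)
bar 1: v0=A3 v1=F4 (m6)
bar 2: v0=B3 v1=D4 (m3)
bar 3: v0=C4 v1=A4 (M6)
bar 4: v0=E3 v1=C4 (m6)
bar 5: v0=F3 v1=F4 (P8)
  R2 @ bar5.0: E3/C4 m6 -> F3/F4 P8 similar

No (1 violations)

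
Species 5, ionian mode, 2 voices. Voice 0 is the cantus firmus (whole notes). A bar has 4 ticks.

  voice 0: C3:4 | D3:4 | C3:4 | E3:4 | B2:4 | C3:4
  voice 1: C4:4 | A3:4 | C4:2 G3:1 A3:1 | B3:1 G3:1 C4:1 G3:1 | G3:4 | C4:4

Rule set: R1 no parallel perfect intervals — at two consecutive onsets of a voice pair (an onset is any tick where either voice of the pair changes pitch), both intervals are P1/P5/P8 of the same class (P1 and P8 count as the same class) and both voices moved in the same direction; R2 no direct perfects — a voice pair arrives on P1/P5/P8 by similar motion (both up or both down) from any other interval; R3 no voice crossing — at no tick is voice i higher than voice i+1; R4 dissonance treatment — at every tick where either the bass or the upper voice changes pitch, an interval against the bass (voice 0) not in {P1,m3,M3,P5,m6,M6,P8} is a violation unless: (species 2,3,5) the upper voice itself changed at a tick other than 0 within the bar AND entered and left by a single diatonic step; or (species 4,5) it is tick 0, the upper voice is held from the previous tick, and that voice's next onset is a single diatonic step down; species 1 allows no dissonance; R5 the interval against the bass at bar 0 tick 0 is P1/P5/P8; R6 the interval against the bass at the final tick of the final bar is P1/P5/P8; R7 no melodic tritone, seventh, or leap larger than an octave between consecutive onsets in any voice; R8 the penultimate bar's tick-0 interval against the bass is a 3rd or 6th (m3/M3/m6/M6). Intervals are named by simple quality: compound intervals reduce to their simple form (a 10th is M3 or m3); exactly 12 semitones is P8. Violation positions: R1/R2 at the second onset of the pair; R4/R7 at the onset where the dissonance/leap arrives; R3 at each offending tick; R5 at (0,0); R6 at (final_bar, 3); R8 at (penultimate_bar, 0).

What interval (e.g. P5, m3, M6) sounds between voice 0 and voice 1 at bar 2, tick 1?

P8

voice 0=C3 voice 1=C4 -> P8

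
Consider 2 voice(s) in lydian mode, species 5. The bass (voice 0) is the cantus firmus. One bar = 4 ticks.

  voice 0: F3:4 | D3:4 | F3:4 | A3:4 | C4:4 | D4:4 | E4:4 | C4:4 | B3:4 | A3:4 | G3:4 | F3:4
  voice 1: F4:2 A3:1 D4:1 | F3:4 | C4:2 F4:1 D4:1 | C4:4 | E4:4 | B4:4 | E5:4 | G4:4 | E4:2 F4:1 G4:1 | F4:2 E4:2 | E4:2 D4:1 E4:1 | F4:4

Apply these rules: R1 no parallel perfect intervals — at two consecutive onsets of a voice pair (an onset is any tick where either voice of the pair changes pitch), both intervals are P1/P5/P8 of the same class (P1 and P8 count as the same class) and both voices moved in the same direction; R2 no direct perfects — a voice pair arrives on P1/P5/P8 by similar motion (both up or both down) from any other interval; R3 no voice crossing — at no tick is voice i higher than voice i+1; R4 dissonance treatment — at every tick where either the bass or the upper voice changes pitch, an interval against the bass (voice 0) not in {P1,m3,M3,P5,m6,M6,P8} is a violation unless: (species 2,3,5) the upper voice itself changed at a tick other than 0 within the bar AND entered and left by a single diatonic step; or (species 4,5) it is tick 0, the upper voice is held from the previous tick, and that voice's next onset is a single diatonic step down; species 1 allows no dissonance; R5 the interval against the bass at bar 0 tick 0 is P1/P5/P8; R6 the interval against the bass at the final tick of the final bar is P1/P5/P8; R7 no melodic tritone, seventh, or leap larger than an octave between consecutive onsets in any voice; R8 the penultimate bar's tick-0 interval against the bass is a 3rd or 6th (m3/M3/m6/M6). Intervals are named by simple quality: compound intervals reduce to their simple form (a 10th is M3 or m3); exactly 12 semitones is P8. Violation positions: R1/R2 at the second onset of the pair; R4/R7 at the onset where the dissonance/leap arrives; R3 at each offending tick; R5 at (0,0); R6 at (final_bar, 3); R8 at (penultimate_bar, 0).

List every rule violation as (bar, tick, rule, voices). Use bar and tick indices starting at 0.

bar 0: v0=F3 v1=F4 downbeat P8
bar 1: v0=D3 v1=F3 downbeat m3
bar 2: v0=F3 v1=C4 downbeat P5
bar 3: v0=A3 v1=C4 downbeat m3
bar 4: v0=C4 v1=E4 downbeat M3
bar 5: v0=D4 v1=B4 downbeat M6
bar 6: v0=E4 v1=E5 downbeat P8
bar 7: v0=C4 v1=G4 downbeat P5
bar 8: v0=B3 v1=E4 downbeat P4
bar 9: v0=A3 v1=F4 downbeat m6
bar 10: v0=G3 v1=E4 downbeat M6
bar 11: v0=F3 v1=F4 downbeat P8
  -> R2 @ bar 2 tick 0 v(0, 1): D3/F3 m3 -> F3/C4 P5 similar
  -> R2 @ bar 6 tick 0 v(0, 1): D4/B4 M6 -> E4/E5 P8 similar
  -> R2 @ bar 7 tick 0 v(0, 1): E4/E5 P8 -> C4/G4 P5 similar
  -> R4 @ bar 8 tick 0 v(0, 1): B3/E4 P4 untreated

(2, 0, R2, (0, 1))
(6, 0, R2, (0, 1))
(7, 0, R2, (0, 1))
(8, 0, R4, (0, 1))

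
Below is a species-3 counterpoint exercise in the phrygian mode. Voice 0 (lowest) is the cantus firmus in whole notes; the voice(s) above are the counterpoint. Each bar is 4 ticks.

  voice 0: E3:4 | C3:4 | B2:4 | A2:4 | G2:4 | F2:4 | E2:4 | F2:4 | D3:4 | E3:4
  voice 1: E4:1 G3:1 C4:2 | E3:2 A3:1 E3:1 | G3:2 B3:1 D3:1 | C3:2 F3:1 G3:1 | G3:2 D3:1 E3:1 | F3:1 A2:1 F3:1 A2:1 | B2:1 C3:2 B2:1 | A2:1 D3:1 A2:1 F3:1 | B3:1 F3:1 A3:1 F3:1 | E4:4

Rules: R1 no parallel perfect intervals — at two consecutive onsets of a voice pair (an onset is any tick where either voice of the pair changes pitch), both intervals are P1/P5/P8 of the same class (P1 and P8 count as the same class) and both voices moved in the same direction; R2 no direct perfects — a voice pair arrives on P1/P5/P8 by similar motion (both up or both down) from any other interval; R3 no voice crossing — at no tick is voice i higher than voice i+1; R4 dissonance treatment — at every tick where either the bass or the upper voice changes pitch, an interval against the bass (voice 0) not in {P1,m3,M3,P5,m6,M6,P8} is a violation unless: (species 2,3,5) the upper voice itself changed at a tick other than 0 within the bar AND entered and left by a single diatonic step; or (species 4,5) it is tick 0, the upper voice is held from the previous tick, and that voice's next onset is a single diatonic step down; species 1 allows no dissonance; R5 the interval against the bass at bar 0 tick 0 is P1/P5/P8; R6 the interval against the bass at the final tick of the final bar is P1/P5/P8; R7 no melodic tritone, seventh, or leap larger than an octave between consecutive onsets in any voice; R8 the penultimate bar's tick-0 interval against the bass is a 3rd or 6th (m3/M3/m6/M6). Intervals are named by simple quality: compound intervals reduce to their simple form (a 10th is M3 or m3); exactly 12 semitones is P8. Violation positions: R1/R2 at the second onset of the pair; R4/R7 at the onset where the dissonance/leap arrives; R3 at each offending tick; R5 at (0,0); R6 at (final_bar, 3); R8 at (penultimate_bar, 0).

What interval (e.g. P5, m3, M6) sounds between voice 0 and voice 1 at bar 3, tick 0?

m3

voice 0=A2 voice 1=C3 -> m3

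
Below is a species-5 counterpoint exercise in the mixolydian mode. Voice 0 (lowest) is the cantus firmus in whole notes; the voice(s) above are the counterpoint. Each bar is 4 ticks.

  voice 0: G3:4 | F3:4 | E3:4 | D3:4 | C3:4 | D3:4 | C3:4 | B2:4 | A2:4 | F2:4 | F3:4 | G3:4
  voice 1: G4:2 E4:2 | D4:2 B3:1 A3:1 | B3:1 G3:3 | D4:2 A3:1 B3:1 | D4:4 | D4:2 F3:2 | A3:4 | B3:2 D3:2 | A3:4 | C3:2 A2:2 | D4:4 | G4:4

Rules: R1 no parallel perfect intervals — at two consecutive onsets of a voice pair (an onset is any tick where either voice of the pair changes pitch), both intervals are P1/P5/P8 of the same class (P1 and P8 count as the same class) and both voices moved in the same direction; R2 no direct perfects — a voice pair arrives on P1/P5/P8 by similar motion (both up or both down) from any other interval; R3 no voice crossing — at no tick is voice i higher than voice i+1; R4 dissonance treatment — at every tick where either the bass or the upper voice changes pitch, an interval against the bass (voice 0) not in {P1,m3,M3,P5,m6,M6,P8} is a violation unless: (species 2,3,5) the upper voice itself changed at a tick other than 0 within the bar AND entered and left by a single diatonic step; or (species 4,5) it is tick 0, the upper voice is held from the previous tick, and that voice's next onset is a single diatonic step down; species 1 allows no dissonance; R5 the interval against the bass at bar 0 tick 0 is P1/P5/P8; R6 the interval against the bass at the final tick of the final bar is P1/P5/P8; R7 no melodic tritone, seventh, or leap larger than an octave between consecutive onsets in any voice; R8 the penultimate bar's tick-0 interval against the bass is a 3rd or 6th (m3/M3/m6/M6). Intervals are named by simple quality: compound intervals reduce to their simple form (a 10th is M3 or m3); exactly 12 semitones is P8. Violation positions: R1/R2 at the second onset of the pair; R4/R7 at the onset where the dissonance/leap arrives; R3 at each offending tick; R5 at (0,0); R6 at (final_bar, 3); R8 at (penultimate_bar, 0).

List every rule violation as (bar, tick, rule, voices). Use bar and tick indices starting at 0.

bar 0: v0=G3 v1=G4 downbeat P8
bar 1: v0=F3 v1=D4 downbeat M6
bar 2: v0=E3 v1=B3 downbeat P5
bar 3: v0=D3 v1=D4 downbeat P8
bar 4: v0=C3 v1=D4 downbeat M2
bar 5: v0=D3 v1=D4 downbeat P8
bar 6: v0=C3 v1=A3 downbeat M6
bar 7: v0=B2 v1=B3 downbeat P8
bar 8: v0=A2 v1=A3 downbeat P8
bar 9: v0=F2 v1=C3 downbeat P5
bar 10: v0=F3 v1=D4 downbeat M6
bar 11: v0=G3 v1=G4 downbeat P8
  -> R4 @ bar 1 tick 2 v(0, 1): F3/B3 TT untreated
  -> R4 @ bar 4 tick 0 v(0, 1): C3/D4 M2 untreated
  -> R2 @ bar 9 tick 0 v(0, 1): A2/A3 P8 -> F2/C3 P5 similar
  -> R7 @ bar 10 tick 0 v(1,): A2->D4 leap 17st
  -> R2 @ bar 11 tick 0 v(0, 1): F3/D4 M6 -> G3/G4 P8 similar

(1, 2, R4, (0, 1))
(4, 0, R4, (0, 1))
(9, 0, R2, (0, 1))
(10, 0, R7, (1,))
(11, 0, R2, (0, 1))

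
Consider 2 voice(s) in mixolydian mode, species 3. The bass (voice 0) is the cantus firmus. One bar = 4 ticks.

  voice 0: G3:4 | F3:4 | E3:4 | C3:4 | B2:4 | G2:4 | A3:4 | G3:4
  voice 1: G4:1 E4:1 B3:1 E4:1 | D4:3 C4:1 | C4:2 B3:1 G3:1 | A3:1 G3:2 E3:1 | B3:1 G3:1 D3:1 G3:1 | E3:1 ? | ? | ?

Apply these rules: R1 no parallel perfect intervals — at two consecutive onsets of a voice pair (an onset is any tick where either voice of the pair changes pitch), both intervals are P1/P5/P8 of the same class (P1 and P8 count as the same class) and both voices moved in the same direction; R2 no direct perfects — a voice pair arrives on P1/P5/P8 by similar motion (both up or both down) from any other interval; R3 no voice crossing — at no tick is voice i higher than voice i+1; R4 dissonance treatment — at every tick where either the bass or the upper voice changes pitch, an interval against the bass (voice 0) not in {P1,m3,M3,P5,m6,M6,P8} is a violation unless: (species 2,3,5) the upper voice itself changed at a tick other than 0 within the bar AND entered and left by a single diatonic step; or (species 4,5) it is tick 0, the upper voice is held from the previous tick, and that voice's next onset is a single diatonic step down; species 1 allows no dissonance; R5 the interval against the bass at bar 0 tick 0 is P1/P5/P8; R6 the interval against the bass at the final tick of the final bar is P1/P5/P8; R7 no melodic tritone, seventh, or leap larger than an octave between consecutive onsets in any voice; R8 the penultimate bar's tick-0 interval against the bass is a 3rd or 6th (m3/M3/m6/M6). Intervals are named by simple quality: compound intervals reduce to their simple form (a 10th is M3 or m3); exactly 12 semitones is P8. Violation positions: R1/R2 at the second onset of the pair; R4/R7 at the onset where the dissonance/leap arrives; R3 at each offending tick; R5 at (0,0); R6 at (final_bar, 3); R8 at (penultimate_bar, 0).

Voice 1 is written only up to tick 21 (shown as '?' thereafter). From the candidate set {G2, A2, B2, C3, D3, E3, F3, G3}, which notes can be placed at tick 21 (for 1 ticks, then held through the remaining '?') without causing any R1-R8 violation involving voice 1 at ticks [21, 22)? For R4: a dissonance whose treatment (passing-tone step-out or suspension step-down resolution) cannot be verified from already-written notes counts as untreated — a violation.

G2: legal
A2: violates R4
B2: legal
C3: violates R4
D3: legal
E3: legal
F3: violates R4
G3: legal

{B2, D3, E3, G2, G3}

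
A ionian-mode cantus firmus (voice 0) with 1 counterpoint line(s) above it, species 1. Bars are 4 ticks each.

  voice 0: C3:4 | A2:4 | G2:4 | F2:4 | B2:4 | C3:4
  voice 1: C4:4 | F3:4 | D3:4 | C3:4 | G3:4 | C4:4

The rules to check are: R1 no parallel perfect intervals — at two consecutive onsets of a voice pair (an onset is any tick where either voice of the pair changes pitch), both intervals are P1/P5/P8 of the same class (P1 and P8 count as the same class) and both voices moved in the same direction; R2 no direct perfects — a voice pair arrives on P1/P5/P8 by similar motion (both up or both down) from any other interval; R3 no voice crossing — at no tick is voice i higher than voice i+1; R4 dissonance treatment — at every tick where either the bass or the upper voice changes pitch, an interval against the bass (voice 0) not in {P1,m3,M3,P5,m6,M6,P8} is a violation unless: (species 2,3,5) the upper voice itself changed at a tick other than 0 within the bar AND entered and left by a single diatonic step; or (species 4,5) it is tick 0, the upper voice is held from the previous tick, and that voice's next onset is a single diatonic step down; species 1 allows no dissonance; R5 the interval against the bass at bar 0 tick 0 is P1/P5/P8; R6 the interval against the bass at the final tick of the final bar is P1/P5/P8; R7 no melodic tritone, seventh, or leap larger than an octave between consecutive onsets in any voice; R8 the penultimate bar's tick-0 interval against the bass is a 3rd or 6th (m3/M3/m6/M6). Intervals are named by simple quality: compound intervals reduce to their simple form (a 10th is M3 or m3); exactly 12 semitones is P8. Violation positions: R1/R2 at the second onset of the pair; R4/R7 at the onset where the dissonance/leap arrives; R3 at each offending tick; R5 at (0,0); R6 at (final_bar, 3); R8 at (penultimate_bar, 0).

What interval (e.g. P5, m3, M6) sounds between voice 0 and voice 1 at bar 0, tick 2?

voice 0=C3 voice 1=C4 -> P8

P8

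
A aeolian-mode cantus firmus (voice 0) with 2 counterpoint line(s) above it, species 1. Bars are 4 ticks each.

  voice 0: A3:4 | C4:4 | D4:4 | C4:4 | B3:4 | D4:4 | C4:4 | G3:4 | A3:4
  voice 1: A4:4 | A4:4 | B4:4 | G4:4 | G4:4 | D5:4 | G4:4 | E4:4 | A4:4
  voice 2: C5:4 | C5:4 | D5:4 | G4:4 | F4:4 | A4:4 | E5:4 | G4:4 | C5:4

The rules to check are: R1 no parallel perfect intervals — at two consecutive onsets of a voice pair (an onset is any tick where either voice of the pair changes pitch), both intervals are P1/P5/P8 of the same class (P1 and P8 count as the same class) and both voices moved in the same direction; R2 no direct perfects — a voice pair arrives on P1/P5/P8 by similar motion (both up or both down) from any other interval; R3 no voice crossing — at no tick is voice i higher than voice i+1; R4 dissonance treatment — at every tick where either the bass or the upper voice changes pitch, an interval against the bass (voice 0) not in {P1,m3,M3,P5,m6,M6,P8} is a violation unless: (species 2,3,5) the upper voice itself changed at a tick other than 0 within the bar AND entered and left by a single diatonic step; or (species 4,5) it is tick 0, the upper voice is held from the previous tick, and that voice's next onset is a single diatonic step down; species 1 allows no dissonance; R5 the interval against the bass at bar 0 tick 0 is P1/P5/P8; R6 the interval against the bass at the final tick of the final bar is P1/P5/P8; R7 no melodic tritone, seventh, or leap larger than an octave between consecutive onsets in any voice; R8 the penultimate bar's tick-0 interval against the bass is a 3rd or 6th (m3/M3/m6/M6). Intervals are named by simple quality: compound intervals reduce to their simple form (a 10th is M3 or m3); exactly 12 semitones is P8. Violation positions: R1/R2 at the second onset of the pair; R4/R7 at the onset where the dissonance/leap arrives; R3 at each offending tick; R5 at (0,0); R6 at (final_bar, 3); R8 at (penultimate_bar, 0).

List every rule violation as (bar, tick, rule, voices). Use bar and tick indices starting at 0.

bar 0: v0=A3 v1=A4 v2=C5 downbeat m3
bar 1: v0=C4 v1=A4 v2=C5 downbeat P8
bar 2: v0=D4 v1=B4 v2=D5 downbeat P8
bar 3: v0=C4 v1=G4 v2=G4 downbeat P5
bar 4: v0=B3 v1=G4 v2=F4 downbeat TT
bar 5: v0=D4 v1=D5 v2=A4 downbeat P5
bar 6: v0=C4 v1=G4 v2=E5 downbeat M3
bar 7: v0=G3 v1=E4 v2=G4 downbeat P8
bar 8: v0=A3 v1=A4 v2=C5 downbeat m3
  -> R5 @ bar 0 tick 0 v(0, 2): opens on m3
  -> R1 @ bar 2 tick 0 v(0, 2): C4/C5 P8 -> D4/D5 P8 similar
  -> R2 @ bar 3 tick 0 v(0, 1): D4/B4 M6 -> C4/G4 P5 similar
  -> R2 @ bar 3 tick 0 v(0, 2): D4/D5 P8 -> C4/G4 P5 similar
  -> R2 @ bar 3 tick 0 v(1, 2): B4/D5 m3 -> G4/G4 P1 similar
  -> R3 @ bar 4 tick 0 v(1, 2): G4 above F4
  -> R4 @ bar 4 tick 0 v(0, 2): B3/F4 TT untreated
  -> R3 @ bar 4 tick 1 v(1, 2): G4 above F4
  -> R3 @ bar 4 tick 2 v(1, 2): G4 above F4
  -> R3 @ bar 4 tick 3 v(1, 2): G4 above F4
  -> R2 @ bar 5 tick 0 v(0, 1): B3/G4 m6 -> D4/D5 P8 similar
  -> R2 @ bar 5 tick 0 v(0, 2): B3/F4 TT -> D4/A4 P5 similar
  -> R3 @ bar 5 tick 0 v(1, 2): D5 above A4
  -> R3 @ bar 5 tick 1 v(1, 2): D5 above A4
  -> R3 @ bar 5 tick 2 v(1, 2): D5 above A4
  -> R3 @ bar 5 tick 3 v(1, 2): D5 above A4
  -> R2 @ bar 6 tick 0 v(0, 1): D4/D5 P8 -> C4/G4 P5 similar
  -> R2 @ bar 7 tick 0 v(0, 2): C4/E5 M3 -> G3/G4 P8 similar
  -> R8 @ bar 7 tick 0 v(0, 2): penult P8 not 3rd/6th
  -> R2 @ bar 8 tick 0 v(0, 1): G3/E4 M6 -> A3/A4 P8 similar
  -> R6 @ bar 8 tick 3 v(0, 2): closes on m3

(0, 0, R5, (0, 2))
(2, 0, R1, (0, 2))
(3, 0, R2, (0, 1))
(3, 0, R2, (0, 2))
(3, 0, R2, (1, 2))
(4, 0, R3, (1, 2))
(4, 0, R4, (0, 2))
(4, 1, R3, (1, 2))
(4, 2, R3, (1, 2))
(4, 3, R3, (1, 2))
(5, 0, R2, (0, 1))
(5, 0, R2, (0, 2))
(5, 0, R3, (1, 2))
(5, 1, R3, (1, 2))
(5, 2, R3, (1, 2))
(5, 3, R3, (1, 2))
(6, 0, R2, (0, 1))
(7, 0, R2, (0, 2))
(7, 0, R8, (0, 2))
(8, 0, R2, (0, 1))
(8, 3, R6, (0, 2))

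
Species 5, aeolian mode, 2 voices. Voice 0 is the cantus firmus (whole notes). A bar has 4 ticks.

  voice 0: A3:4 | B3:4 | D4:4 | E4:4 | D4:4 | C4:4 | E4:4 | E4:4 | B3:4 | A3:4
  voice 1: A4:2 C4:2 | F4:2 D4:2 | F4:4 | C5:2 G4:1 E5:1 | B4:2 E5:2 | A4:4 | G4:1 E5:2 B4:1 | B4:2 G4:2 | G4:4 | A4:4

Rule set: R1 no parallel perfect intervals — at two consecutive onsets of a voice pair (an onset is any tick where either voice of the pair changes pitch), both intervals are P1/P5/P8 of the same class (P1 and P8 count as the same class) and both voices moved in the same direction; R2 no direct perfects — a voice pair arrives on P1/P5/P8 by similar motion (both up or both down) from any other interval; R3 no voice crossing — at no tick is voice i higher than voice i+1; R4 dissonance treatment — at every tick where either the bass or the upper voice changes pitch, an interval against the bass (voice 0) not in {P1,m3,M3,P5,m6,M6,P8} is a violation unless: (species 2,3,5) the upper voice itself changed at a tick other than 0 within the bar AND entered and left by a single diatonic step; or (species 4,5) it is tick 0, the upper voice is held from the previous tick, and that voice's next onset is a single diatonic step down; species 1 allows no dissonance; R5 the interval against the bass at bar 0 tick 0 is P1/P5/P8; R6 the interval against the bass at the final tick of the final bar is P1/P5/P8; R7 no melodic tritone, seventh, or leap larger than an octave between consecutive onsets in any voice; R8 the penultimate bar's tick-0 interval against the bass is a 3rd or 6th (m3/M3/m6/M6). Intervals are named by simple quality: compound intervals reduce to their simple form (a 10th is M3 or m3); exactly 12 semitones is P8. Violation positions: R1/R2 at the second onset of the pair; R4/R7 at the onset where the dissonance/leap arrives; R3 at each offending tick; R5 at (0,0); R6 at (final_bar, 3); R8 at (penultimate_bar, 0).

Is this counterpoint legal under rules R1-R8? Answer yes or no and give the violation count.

bar 0: v0=A3 v1=A4 (P8)
bar 1: v0=B3 v1=F4 (TT)
bar 2: v0=D4 v1=F4 (m3)
bar 3: v0=E4 v1=C5 (m6)
bar 4: v0=D4 v1=B4 (M6)
bar 5: v0=C4 v1=A4 (M6)
bar 6: v0=E4 v1=G4 (m3)
bar 7: v0=E4 v1=B4 (P5)
bar 8: v0=B3 v1=G4 (m6)
bar 9: v0=A3 v1=A4 (P8)
  R4 @ bar1.0: B3/F4 TT untreated
  R4 @ bar4.2: D4/E5 M2 untreated

No (2 violations)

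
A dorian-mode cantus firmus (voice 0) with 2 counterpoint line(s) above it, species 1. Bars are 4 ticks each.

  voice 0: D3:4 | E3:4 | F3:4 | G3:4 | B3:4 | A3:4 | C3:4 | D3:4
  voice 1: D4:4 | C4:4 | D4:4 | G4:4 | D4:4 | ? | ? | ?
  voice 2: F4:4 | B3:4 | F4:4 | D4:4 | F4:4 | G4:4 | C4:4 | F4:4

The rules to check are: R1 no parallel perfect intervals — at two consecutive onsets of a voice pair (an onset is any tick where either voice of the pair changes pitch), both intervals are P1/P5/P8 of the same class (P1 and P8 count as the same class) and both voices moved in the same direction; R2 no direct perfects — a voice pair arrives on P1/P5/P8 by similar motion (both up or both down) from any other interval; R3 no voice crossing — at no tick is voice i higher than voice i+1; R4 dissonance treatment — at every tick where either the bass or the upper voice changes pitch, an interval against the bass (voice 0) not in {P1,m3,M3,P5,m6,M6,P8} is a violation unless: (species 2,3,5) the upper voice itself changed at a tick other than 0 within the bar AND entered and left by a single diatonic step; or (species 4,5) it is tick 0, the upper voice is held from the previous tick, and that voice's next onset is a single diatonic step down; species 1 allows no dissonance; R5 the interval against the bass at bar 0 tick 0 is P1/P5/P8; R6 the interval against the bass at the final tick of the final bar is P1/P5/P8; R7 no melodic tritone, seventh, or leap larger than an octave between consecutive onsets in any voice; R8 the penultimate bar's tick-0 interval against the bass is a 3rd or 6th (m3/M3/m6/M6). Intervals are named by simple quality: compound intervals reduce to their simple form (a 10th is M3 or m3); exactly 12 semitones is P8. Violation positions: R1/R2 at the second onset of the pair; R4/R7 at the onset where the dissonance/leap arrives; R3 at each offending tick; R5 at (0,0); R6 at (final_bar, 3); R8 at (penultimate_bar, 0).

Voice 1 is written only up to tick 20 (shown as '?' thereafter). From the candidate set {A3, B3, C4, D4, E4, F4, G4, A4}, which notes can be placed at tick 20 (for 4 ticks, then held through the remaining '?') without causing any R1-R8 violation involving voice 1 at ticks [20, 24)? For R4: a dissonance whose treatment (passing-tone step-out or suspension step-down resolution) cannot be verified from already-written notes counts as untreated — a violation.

A3: violates R2
B3: violates R4
C4: legal
D4: violates R4
E4: legal
F4: legal
G4: violates R2,R4
A4: violates R3

{C4, E4, F4}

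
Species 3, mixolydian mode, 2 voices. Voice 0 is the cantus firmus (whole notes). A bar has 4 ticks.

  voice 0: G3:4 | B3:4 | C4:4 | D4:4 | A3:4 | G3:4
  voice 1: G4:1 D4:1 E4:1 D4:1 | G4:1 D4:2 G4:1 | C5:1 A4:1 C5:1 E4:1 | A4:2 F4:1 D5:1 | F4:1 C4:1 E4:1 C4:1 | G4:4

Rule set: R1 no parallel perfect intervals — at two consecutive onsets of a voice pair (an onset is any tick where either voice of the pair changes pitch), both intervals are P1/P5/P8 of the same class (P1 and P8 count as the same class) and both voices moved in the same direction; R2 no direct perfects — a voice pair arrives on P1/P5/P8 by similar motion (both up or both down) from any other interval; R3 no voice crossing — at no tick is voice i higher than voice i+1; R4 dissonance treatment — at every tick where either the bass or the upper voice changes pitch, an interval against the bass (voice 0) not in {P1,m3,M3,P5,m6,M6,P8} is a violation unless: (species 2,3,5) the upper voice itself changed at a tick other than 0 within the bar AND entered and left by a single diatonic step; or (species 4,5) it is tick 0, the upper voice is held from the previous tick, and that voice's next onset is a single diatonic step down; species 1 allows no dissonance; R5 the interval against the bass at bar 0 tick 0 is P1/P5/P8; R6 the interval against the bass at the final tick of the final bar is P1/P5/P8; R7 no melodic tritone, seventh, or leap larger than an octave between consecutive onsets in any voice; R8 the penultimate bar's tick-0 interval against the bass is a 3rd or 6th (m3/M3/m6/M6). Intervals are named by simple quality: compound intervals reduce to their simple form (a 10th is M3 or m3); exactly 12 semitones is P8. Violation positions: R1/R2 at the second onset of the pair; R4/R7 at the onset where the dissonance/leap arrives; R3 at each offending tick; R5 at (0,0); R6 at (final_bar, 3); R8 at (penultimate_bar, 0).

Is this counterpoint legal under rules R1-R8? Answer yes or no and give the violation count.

No (2 violations)

bar 0: v0=G3 v1=G4 (P8)
bar 1: v0=B3 v1=G4 (m6)
bar 2: v0=C4 v1=C5 (P8)
bar 3: v0=D4 v1=A4 (P5)
bar 4: v0=A3 v1=F4 (m6)
bar 5: v0=G3 v1=G4 (P8)
  R2 @ bar2.0: B3/G4 m6 -> C4/C5 P8 similar
  R2 @ bar3.0: C4/E4 M3 -> D4/A4 P5 similar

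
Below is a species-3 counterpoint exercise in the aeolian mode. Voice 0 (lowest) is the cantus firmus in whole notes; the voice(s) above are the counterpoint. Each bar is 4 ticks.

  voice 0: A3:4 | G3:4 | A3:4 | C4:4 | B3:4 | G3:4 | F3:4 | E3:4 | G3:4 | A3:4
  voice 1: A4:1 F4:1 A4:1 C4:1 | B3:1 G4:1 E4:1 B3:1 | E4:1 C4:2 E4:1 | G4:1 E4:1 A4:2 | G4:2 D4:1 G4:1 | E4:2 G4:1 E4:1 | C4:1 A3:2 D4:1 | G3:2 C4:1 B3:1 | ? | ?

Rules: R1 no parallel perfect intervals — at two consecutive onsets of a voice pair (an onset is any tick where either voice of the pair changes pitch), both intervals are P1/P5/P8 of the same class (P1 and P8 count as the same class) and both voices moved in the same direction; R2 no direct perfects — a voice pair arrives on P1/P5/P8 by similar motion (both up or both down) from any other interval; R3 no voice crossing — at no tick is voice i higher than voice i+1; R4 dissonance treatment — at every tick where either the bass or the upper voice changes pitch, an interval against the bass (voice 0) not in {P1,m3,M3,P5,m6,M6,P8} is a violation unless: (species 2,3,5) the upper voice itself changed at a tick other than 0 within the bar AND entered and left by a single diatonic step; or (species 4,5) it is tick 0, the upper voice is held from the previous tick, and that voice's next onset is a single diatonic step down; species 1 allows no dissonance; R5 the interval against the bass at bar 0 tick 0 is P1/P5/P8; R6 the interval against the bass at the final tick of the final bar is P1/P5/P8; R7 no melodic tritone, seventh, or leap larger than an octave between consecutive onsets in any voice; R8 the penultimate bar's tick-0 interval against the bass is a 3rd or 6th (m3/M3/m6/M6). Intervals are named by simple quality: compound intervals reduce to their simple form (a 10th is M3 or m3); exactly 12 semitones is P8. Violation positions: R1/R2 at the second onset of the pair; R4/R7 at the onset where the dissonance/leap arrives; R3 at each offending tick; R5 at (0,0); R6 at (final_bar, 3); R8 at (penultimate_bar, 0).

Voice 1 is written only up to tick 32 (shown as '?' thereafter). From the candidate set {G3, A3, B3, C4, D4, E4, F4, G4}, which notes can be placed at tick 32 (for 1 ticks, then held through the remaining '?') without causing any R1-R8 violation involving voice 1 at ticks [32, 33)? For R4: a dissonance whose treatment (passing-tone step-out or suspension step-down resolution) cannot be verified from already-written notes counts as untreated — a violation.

{B3, E4}

G3: violates R8
A3: violates R4,R8
B3: legal
C4: violates R4,R8
D4: violates R1,R8
E4: legal
F4: violates R4,R7,R8
G4: violates R2,R8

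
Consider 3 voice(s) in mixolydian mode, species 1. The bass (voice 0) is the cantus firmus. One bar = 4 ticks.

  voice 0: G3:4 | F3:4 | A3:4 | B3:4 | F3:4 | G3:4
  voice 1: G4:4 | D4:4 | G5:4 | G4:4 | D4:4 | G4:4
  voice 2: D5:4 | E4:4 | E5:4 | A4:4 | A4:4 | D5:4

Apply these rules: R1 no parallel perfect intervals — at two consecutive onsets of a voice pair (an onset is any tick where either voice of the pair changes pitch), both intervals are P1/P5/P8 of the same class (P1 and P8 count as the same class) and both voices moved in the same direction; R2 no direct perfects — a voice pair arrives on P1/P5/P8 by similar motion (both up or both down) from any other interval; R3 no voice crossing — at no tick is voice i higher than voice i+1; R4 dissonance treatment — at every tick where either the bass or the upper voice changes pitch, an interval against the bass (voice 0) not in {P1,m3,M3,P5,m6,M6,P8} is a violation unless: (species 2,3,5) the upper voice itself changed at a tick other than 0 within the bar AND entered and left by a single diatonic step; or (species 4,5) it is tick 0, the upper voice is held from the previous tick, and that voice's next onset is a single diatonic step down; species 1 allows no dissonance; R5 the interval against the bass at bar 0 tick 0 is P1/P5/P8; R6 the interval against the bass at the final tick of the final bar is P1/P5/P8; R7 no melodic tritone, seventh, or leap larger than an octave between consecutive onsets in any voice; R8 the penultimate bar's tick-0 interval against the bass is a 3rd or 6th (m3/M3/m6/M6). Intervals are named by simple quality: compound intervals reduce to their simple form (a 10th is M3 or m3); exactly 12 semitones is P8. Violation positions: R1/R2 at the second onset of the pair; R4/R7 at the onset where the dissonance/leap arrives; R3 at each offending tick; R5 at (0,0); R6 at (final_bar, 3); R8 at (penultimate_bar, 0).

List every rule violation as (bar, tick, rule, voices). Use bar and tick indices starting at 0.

bar 0: v0=G3 v1=G4 v2=D5 downbeat P5
bar 1: v0=F3 v1=D4 v2=E4 downbeat M7
bar 2: v0=A3 v1=G5 v2=E5 downbeat P5
bar 3: v0=B3 v1=G4 v2=A4 downbeat m7
bar 4: v0=F3 v1=D4 v2=A4 downbeat M3
bar 5: v0=G3 v1=G4 v2=D5 downbeat P5
  -> R4 @ bar 1 tick 0 v(0, 2): F3/E4 M7 untreated
  -> R7 @ bar 1 tick 0 v(2,): D5->E4 leap 10st
  -> R2 @ bar 2 tick 0 v(0, 2): F3/E4 M7 -> A3/E5 P5 similar
  -> R3 @ bar 2 tick 0 v(1, 2): G5 above E5
  -> R4 @ bar 2 tick 0 v(0, 1): A3/G5 m7 untreated
  -> R7 @ bar 2 tick 0 v(1,): D4->G5 leap 17st
  -> R3 @ bar 2 tick 1 v(1, 2): G5 above E5
  -> R3 @ bar 2 tick 2 v(1, 2): G5 above E5
  -> R3 @ bar 2 tick 3 v(1, 2): G5 above E5
  -> R4 @ bar 3 tick 0 v(0, 2): B3/A4 m7 untreated
  -> R7 @ bar 4 tick 0 v(0,): B3->F3 leap 6st
  -> R1 @ bar 5 tick 0 v(1, 2): D4/A4 P5 -> G4/D5 P5 similar
  -> R2 @ bar 5 tick 0 v(0, 1): F3/D4 M6 -> G3/G4 P8 similar
  -> R2 @ bar 5 tick 0 v(0, 2): F3/A4 M3 -> G3/D5 P5 similar

(1, 0, R4, (0, 2))
(1, 0, R7, (2,))
(2, 0, R2, (0, 2))
(2, 0, R3, (1, 2))
(2, 0, R4, (0, 1))
(2, 0, R7, (1,))
(2, 1, R3, (1, 2))
(2, 2, R3, (1, 2))
(2, 3, R3, (1, 2))
(3, 0, R4, (0, 2))
(4, 0, R7, (0,))
(5, 0, R1, (1, 2))
(5, 0, R2, (0, 1))
(5, 0, R2, (0, 2))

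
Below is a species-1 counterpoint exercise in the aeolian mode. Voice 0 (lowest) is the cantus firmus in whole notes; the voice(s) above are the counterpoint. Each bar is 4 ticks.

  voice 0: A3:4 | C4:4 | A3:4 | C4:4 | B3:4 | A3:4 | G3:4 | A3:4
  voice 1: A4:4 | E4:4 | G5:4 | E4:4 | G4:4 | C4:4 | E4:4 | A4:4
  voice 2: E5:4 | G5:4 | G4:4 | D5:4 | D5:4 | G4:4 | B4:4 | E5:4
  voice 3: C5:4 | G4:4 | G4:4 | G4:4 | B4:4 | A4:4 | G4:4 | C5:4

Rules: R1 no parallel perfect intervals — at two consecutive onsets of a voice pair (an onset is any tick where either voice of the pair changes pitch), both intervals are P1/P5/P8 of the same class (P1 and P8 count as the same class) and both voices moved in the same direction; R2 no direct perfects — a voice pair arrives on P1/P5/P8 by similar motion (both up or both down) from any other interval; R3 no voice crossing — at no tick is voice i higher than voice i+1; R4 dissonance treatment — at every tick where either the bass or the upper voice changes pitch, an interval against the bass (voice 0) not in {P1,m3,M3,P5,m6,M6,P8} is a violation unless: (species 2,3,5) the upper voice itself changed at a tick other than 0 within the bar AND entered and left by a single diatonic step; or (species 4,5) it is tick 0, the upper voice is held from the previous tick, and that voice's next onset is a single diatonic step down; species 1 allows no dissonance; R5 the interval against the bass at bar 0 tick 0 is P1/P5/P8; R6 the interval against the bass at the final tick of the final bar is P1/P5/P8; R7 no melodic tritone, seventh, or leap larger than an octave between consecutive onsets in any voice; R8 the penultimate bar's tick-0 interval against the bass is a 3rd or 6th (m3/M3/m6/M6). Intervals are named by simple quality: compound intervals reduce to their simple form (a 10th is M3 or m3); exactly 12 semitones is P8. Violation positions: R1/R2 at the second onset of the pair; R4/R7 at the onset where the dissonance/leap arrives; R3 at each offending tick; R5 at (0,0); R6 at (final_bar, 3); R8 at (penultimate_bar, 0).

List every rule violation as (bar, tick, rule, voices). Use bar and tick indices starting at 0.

(0, 0, R3, (2, 3))
(0, 0, R5, (0, 3))
(0, 1, R3, (2, 3))
(0, 2, R3, (2, 3))
(0, 3, R3, (2, 3))
(1, 0, R1, (0, 2))
(1, 0, R3, (2, 3))
(1, 1, R3, (2, 3))
(1, 2, R3, (2, 3))
(1, 3, R3, (2, 3))
(2, 0, R3, (1, 2))
(2, 0, R4, (0, 1))
(2, 0, R4, (0, 2))
(2, 0, R4, (0, 3))
(2, 0, R7, (1,))
(2, 1, R3, (1, 2))
(2, 2, R3, (1, 2))
(2, 3, R3, (1, 2))
(3, 0, R3, (2, 3))
(3, 0, R4, (0, 2))
(3, 0, R7, (1,))
(3, 1, R3, (2, 3))
(3, 2, R3, (2, 3))
(3, 3, R3, (2, 3))
(4, 0, R3, (2, 3))
(4, 1, R3, (2, 3))
(4, 2, R3, (2, 3))
(4, 3, R3, (2, 3))
(5, 0, R1, (0, 3))
(5, 0, R1, (1, 2))
(5, 0, R4, (0, 2))
(6, 0, R1, (0, 3))
(6, 0, R1, (1, 2))
(6, 0, R3, (2, 3))
(6, 0, R8, (0, 3))
(6, 1, R3, (2, 3))
(6, 2, R3, (2, 3))
(6, 3, R3, (2, 3))
(7, 0, R1, (1, 2))
(7, 0, R2, (0, 1))
(7, 0, R2, (0, 2))
(7, 0, R3, (2, 3))
(7, 1, R3, (2, 3))
(7, 2, R3, (2, 3))
(7, 3, R3, (2, 3))
(7, 3, R6, (0, 3))

bar 0: v0=A3 v1=A4 v2=E5 v3=C5 downbeat m3
bar 1: v0=C4 v1=E4 v2=G5 v3=G4 downbeat P5
bar 2: v0=A3 v1=G5 v2=G4 v3=G4 downbeat m7
bar 3: v0=C4 v1=E4 v2=D5 v3=G4 downbeat P5
bar 4: v0=B3 v1=G4 v2=D5 v3=B4 downbeat P8
bar 5: v0=A3 v1=C4 v2=G4 v3=A4 downbeat P8
bar 6: v0=G3 v1=E4 v2=B4 v3=G4 downbeat P8
bar 7: v0=A3 v1=A4 v2=E5 v3=C5 downbeat m3
  -> R3 @ bar 0 tick 0 v(2, 3): E5 above C5
  -> R5 @ bar 0 tick 0 v(0, 3): opens on m3
  -> R3 @ bar 0 tick 1 v(2, 3): E5 above C5
  -> R3 @ bar 0 tick 2 v(2, 3): E5 above C5
  -> R3 @ bar 0 tick 3 v(2, 3): E5 above C5
  -> R1 @ bar 1 tick 0 v(0, 2): A3/E5 P5 -> C4/G5 P5 similar
  -> R3 @ bar 1 tick 0 v(2, 3): G5 above G4
  -> R3 @ bar 1 tick 1 v(2, 3): G5 above G4
  -> R3 @ bar 1 tick 2 v(2, 3): G5 above G4
  -> R3 @ bar 1 tick 3 v(2, 3): G5 above G4
  -> R3 @ bar 2 tick 0 v(1, 2): G5 above G4
  -> R4 @ bar 2 tick 0 v(0, 1): A3/G5 m7 untreated
  -> R4 @ bar 2 tick 0 v(0, 2): A3/G4 m7 untreated
  -> R4 @ bar 2 tick 0 v(0, 3): A3/G4 m7 untreated
  -> R7 @ bar 2 tick 0 v(1,): E4->G5 leap 15st
  -> R3 @ bar 2 tick 1 v(1, 2): G5 above G4
  -> R3 @ bar 2 tick 2 v(1, 2): G5 above G4
  -> R3 @ bar 2 tick 3 v(1, 2): G5 above G4
  -> R3 @ bar 3 tick 0 v(2, 3): D5 above G4
  -> R4 @ bar 3 tick 0 v(0, 2): C4/D5 M2 untreated
  -> R7 @ bar 3 tick 0 v(1,): G5->E4 leap 15st
  -> R3 @ bar 3 tick 1 v(2, 3): D5 above G4
  -> R3 @ bar 3 tick 2 v(2, 3): D5 above G4
  -> R3 @ bar 3 tick 3 v(2, 3): D5 above G4
  -> R3 @ bar 4 tick 0 v(2, 3): D5 above B4
  -> R3 @ bar 4 tick 1 v(2, 3): D5 above B4
  -> R3 @ bar 4 tick 2 v(2, 3): D5 above B4
  -> R3 @ bar 4 tick 3 v(2, 3): D5 above B4
  -> R1 @ bar 5 tick 0 v(0, 3): B3/B4 P8 -> A3/A4 P8 similar
  -> R1 @ bar 5 tick 0 v(1, 2): G4/D5 P5 -> C4/G4 P5 similar
  -> R4 @ bar 5 tick 0 v(0, 2): A3/G4 m7 untreated
  -> R1 @ bar 6 tick 0 v(0, 3): A3/A4 P8 -> G3/G4 P8 similar
  -> R1 @ bar 6 tick 0 v(1, 2): C4/G4 P5 -> E4/B4 P5 similar
  -> R3 @ bar 6 tick 0 v(2, 3): B4 above G4
  -> R8 @ bar 6 tick 0 v(0, 3): penult P8 not 3rd/6th
  -> R3 @ bar 6 tick 1 v(2, 3): B4 above G4
  -> R3 @ bar 6 tick 2 v(2, 3): B4 above G4
  -> R3 @ bar 6 tick 3 v(2, 3): B4 above G4
  -> R1 @ bar 7 tick 0 v(1, 2): E4/B4 P5 -> A4/E5 P5 similar
  -> R2 @ bar 7 tick 0 v(0, 1): G3/E4 M6 -> A3/A4 P8 similar
  -> R2 @ bar 7 tick 0 v(0, 2): G3/B4 M3 -> A3/E5 P5 similar
  -> R3 @ bar 7 tick 0 v(2, 3): E5 above C5
  -> R3 @ bar 7 tick 1 v(2, 3): E5 above C5
  -> R3 @ bar 7 tick 2 v(2, 3): E5 above C5
  -> R3 @ bar 7 tick 3 v(2, 3): E5 above C5
  -> R6 @ bar 7 tick 3 v(0, 3): closes on m3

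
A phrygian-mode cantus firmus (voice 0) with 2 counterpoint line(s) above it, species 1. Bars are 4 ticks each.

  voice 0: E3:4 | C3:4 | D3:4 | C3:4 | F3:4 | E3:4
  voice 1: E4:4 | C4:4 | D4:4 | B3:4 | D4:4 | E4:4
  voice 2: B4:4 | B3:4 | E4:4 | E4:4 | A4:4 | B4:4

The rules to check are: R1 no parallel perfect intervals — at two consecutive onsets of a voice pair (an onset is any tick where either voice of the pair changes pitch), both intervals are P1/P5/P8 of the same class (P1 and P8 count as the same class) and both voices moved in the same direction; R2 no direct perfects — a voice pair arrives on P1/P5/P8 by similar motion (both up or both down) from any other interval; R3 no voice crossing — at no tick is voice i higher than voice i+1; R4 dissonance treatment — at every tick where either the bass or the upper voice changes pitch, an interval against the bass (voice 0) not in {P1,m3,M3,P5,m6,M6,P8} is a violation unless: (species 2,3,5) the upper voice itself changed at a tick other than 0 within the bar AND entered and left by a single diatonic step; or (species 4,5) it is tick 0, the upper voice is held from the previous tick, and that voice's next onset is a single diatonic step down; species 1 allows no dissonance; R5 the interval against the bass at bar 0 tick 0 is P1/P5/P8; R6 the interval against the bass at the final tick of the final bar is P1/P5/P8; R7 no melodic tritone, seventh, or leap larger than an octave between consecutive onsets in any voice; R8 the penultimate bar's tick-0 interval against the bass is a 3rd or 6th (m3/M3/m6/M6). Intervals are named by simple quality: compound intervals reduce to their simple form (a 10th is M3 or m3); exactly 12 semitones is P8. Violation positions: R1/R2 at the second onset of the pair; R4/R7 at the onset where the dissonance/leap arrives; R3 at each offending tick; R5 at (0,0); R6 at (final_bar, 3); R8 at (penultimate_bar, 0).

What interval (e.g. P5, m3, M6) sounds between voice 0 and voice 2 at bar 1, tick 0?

voice 0=C3 voice 2=B3 -> M7

M7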